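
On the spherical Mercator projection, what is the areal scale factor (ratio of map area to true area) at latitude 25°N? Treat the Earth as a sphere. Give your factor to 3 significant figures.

1.22

For Mercator, h = k = sec φ (a conformal cylindrical projection has a single point scale, 1/cos φ).
Areal scale = k² = sec²φ = 1/cos²(25°) = 1/0.9063² = 1.217.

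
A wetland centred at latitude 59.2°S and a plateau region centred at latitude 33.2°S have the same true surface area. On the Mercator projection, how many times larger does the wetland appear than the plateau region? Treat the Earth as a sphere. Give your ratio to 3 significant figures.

Mercator areal scale is sec²φ.
At 59.2°: sec²(59.2°) = 1/0.5120² = 3.814.
At 33.2°: sec²(33.2°) = 1/0.8368² = 1.428.
Ratio = 3.814/1.428 = cos²(33.2°)/cos²(59.2°) ≈ 2.67.

2.67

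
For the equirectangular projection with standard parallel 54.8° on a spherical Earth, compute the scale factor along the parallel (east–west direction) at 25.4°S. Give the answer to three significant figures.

0.638

The equidistant cylindrical projection with φ₀ = 54.8° has h = 1 (meridians true) and k = cos φ₀ / cos φ along parallels.
k = cos 54.8° / cos 25.4° = 0.5764/0.9033 = 0.6381.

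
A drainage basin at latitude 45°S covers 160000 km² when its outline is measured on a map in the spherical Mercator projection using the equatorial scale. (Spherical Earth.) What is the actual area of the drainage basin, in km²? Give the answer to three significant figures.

Mercator is conformal, so the point scale is isotropic: h = k = sec φ = 1/cos φ.
Areal scale = k² = sec²φ = 1/cos²(45°) = 1/0.7071² = 2.000.
True area = apparent / (areal scale) = 160000 / 2.000 ≈ 80000 km².

80000 km²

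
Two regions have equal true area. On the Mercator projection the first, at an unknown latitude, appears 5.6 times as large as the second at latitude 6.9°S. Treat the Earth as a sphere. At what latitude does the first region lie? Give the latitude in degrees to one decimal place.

On Mercator, (apparent₁)/(apparent₂) = sec²φ₁ / sec²φ₂ when true areas are equal.
cos²φ₂ / cos²φ₁ = 5.6  ⇒  cos φ₁ = cos 6.9° / √5.6 = 0.9928/2.366 = 0.4195.
φ₁ = arccos(0.4195) ≈ 65.2°.

65.2°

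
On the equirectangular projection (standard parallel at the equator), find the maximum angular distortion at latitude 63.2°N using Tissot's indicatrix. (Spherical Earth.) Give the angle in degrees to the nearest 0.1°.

Plate carrée maps x = Rλ, y = Rφ. The meridian scale is h = 1 and the parallel scale is k = 1/cos φ = sec φ.
At 63.2°: h = 1.000, k = 2.218; principal scales a = 2.218, b = 1.000.
sin(ω/2) = (a − b)/(a + b) = 1.218/3.218 = 0.3785, so ω = 2 arcsin(0.3785) ≈ 44.5°.

44.5°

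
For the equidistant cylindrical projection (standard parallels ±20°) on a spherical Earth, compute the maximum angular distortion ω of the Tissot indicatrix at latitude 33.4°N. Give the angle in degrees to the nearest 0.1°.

In the equirectangular projection with standard parallel φ₀ = 20° (x = Rλ cos φ₀, y = Rφ), meridians are true-scale (h = 1) and the parallel scale is k = cos φ₀ / cos φ.
At 33.4°: h = 1.000, k = 1.126; principal scales a = 1.126, b = 1.000.
sin(ω/2) = (a − b)/(a + b) = 0.1256/2.126 = 0.05908, so ω = 2 arcsin(0.05908) ≈ 6.8°.

6.8°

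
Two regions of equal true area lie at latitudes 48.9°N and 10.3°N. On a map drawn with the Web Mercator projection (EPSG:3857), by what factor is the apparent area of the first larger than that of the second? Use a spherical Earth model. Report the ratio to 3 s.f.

On Mercator, area is exaggerated by sec²φ = 1/cos²φ.
At 48.9°: sec²(48.9°) = 1/0.6574² = 2.314.
At 10.3°: sec²(10.3°) = 1/0.9839² = 1.033.
Ratio = 2.314/1.033 = cos²(10.3°)/cos²(48.9°) ≈ 2.24.

2.24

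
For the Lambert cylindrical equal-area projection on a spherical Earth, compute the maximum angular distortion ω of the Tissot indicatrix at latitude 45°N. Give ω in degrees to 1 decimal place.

38.9°

The Lambert cylindrical equal-area projection is the cylindrical equal-area projection with its standard parallel at the equator (φ₀ = 0). For cylindrical equal-area with standard parallel φ₀, h = cos φ / cos φ₀ and k = cos φ₀ / cos φ, so h·k = 1.
At 45°: h = 0.7071, k = 1.414; principal scales a = 1.414, b = 0.7071.
sin(ω/2) = (a − b)/(a + b) = 0.7071/2.121 = 0.3333, so ω = 2 arcsin(0.3333) ≈ 38.9°.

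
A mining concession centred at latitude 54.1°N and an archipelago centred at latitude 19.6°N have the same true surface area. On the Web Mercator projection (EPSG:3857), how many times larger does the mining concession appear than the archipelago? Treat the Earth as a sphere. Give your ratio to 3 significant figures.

2.58

Mercator is conformal with k = sec φ, so areal scale = k² = sec²φ.
At 54.1°: sec²(54.1°) = 1/0.5864² = 2.908.
At 19.6°: sec²(19.6°) = 1/0.9421² = 1.127.
Ratio = 2.908/1.127 = cos²(19.6°)/cos²(54.1°) ≈ 2.58.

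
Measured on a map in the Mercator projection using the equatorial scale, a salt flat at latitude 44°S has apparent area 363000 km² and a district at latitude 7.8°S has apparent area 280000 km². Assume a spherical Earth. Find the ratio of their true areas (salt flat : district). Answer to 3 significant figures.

On Mercator the areal scale is sec²φ, so true area = apparent × cos²φ.
True area of salt flat: 363000 × cos²(44°) = 363000 × 0.5174 = 187800 km².
True area of district: 280000 × cos²(7.8°) = 280000 × 0.9816 = 274800 km².
Ratio = 187800 / 274800 ≈ 0.683.

0.683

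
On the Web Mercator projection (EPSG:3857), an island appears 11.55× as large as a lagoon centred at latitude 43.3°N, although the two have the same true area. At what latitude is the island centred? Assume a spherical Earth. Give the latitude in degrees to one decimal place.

Mercator areal scale is sec²φ, so apparent-area ratio = sec²φ₁ / sec²φ₂ = cos²φ₂ / cos²φ₁.
cos²φ₂ / cos²φ₁ = 11.55  ⇒  cos φ₁ = cos 43.3° / √11.55 = 0.7278/3.399 = 0.2141.
φ₁ = arccos(0.2141) ≈ 77.6°.

77.6°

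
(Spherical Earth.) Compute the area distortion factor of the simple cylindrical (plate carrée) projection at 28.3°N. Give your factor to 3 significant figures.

1.14

For the equirectangular projection with φ₀ = 0 (plate carrée), h = 1 along meridians and k = sec φ along parallels.
Areal scale = h·k = 1 × sec φ; at 28.3°, h = 1.000, k = 1.136, so h·k = 1.136.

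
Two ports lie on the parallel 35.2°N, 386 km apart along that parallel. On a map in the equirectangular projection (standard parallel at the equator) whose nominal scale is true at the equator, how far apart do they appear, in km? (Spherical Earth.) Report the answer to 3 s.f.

Plate carrée maps x = Rλ, y = Rφ. The meridian scale is h = 1 and the parallel scale is k = 1/cos φ = sec φ.
Along the parallel, k = sec 35.2° = 1/0.8171 = 1.224.
Map distance = 386 × 1.224 ≈ 472 km.

472 km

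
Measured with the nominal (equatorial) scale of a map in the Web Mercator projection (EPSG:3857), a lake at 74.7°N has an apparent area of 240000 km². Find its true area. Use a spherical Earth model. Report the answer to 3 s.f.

16700 km²

The Mercator projection is conformal; its linear scale factor is the same in every direction and equals sec φ = 1/cos φ.
Areal scale = k² = sec²φ = 1/cos²(74.7°) = 1/0.2639² = 14.36.
True area = apparent / (areal scale) = 240000 / 14.36 ≈ 16700 km².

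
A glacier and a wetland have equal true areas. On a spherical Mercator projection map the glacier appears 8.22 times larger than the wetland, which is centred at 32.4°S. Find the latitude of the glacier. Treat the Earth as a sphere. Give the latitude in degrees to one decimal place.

72.9°

Mercator areal scale is sec²φ, so apparent-area ratio = sec²φ₁ / sec²φ₂ = cos²φ₂ / cos²φ₁.
cos²φ₂ / cos²φ₁ = 8.22  ⇒  cos φ₁ = cos 32.4° / √8.22 = 0.8443/2.867 = 0.2945.
φ₁ = arccos(0.2945) ≈ 72.9°.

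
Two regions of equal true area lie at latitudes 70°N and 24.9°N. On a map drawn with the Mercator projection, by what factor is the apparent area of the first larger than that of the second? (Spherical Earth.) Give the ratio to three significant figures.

7.03

Mercator areal scale is sec²φ.
At 70°: sec²(70°) = 1/0.3420² = 8.549.
At 24.9°: sec²(24.9°) = 1/0.9070² = 1.215.
Ratio = 8.549/1.215 = cos²(24.9°)/cos²(70°) ≈ 7.03.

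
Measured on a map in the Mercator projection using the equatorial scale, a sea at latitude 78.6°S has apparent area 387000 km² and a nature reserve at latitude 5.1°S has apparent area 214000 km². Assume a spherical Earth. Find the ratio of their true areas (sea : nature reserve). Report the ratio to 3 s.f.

On Mercator the areal scale is sec²φ, so true area = apparent × cos²φ.
True area of sea: 387000 × cos²(78.6°) = 387000 × 0.03907 = 15120 km².
True area of nature reserve: 214000 × cos²(5.1°) = 214000 × 0.9921 = 212300 km².
Ratio = 15120 / 212300 ≈ 0.0712.

0.0712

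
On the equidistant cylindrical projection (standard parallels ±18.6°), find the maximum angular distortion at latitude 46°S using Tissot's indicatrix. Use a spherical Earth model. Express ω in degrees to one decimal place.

The equidistant cylindrical projection with φ₀ = 18.6° has h = 1 (meridians true) and k = cos φ₀ / cos φ along parallels.
At 46°: h = 1.000, k = 1.364; principal scales a = 1.364, b = 1.000.
sin(ω/2) = (a − b)/(a + b) = 0.3644/2.364 = 0.1541, so ω = 2 arcsin(0.1541) ≈ 17.7°.

17.7°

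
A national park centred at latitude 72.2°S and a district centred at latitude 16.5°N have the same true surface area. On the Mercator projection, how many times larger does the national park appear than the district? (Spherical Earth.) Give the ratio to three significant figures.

9.84

Mercator is conformal with k = sec φ, so areal scale = k² = sec²φ.
At 72.2°: sec²(72.2°) = 1/0.3057² = 10.70.
At 16.5°: sec²(16.5°) = 1/0.9588² = 1.088.
Ratio = 10.70/1.088 = cos²(16.5°)/cos²(72.2°) ≈ 9.84.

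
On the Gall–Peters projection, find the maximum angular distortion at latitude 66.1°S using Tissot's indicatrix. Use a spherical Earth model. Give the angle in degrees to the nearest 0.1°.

The Gall–Peters projection is cylindrical equal-area with φ₀ = 45°. For cylindrical equal-area with standard parallel φ₀, h = cos φ / cos φ₀ and k = cos φ₀ / cos φ, so h·k = 1.
At 66.1°: h = 0.5730, k = 1.745; principal scales a = 1.745, b = 0.5730.
sin(ω/2) = (a − b)/(a + b) = 1.172/2.318 = 0.5057, so ω = 2 arcsin(0.5057) ≈ 60.8°.

60.8°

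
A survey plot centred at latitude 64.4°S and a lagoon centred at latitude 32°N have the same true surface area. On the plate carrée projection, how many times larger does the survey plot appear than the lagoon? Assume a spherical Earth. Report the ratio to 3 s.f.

1.96

Plate carrée maps x = Rλ, y = Rφ. The meridian scale is h = 1 and the parallel scale is k = 1/cos φ = sec φ.
Areal scale at 64.4°: h·k = 1.000 × 2.314 = 2.314.
Areal scale at 32°: h·k = 1.000 × 1.179 = 1.179.
Ratio = 2.314/1.179 ≈ 1.96.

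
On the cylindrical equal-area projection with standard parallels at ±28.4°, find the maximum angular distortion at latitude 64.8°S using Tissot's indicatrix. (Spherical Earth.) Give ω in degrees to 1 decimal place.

76.7°

A cylindrical equal-area projection with standard parallel φ₀ has meridian scale h = cos φ / cos φ₀ and parallel scale k = cos φ₀ / cos φ (so areas are preserved, h·k = 1).
At 64.8°: h = 0.4840, k = 2.066; principal scales a = 2.066, b = 0.4840.
sin(ω/2) = (a − b)/(a + b) = 1.582/2.550 = 0.6204, so ω = 2 arcsin(0.6204) ≈ 76.7°.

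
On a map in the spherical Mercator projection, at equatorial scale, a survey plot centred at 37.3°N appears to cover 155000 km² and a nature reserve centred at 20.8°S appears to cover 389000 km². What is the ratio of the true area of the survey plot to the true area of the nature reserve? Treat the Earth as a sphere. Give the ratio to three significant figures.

On Mercator the areal scale is sec²φ, so true area = apparent × cos²φ.
True area of survey plot: 155000 × cos²(37.3°) = 155000 × 0.6328 = 98080 km².
True area of nature reserve: 389000 × cos²(20.8°) = 389000 × 0.8739 = 339900 km².
Ratio = 98080 / 339900 ≈ 0.289.

0.289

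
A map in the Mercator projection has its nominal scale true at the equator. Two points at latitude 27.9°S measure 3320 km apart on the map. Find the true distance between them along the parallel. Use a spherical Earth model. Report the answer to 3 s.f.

Mercator is conformal, so the point scale is isotropic: h = k = sec φ = 1/cos φ.
Along the parallel at 27.9°, map distances are exaggerated by k = sec 27.9° = 1.132.
True distance = 3320 / 1.132 = 3320 × cos 27.9° ≈ 2930 km.

2930 km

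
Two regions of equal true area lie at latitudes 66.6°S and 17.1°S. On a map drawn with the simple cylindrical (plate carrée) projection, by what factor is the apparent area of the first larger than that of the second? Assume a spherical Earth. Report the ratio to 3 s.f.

In the plate carrée (x = Rλ, y = Rφ), meridians are true-scale (h = 1) and parallels are stretched by k = sec φ.
Areal scale at 66.6°: h·k = 1.000 × 2.518 = 2.518.
Areal scale at 17.1°: h·k = 1.000 × 1.046 = 1.046.
Ratio = 2.518/1.046 ≈ 2.41.

2.41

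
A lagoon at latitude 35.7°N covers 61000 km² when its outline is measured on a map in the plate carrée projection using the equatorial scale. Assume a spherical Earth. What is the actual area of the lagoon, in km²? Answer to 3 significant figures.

For the equirectangular projection with φ₀ = 0 (plate carrée), h = 1 along meridians and k = sec φ along parallels.
Areal scale = h·k = 1 × sec φ; at 35.7°, h = 1.000, k = 1.231, so h·k = 1.231.
True area = apparent / (areal scale) = 61000 / 1.231 ≈ 49500 km².

49500 km²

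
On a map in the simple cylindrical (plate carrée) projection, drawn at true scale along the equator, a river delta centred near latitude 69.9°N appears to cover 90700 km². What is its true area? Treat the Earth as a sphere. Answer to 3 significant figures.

Plate carrée maps x = Rλ, y = Rφ. The meridian scale is h = 1 and the parallel scale is k = 1/cos φ = sec φ.
Areal scale = h·k = 1 × sec φ; at 69.9°, h = 1.000, k = 2.910, so h·k = 2.910.
True area = apparent / (areal scale) = 90700 / 2.910 ≈ 31200 km².

31200 km²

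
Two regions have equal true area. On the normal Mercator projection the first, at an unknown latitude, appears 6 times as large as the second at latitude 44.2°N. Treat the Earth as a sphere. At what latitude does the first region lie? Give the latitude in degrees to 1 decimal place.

73.0°

Mercator areal scale is sec²φ, so apparent-area ratio = sec²φ₁ / sec²φ₂ = cos²φ₂ / cos²φ₁.
cos²φ₂ / cos²φ₁ = 6  ⇒  cos φ₁ = cos 44.2° / √6 = 0.7169/2.449 = 0.2927.
φ₁ = arccos(0.2927) ≈ 73.0°.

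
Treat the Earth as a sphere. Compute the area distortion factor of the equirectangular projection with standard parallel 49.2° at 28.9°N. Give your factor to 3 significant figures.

0.746

The equidistant cylindrical projection with φ₀ = 49.2° has h = 1 (meridians true) and k = cos φ₀ / cos φ along parallels.
Areal scale = h·k = 1 × cos φ₀ / cos φ; at 28.9°, h = 1.000, k = 0.7464, so h·k = 0.7464.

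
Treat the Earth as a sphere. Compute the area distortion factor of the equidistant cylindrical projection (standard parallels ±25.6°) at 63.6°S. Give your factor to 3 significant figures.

2.03

With standard parallel φ₀ = 25.6°, the equirectangular projection gives x = Rλ cos φ₀, y = Rφ, so h = 1 and k = cos 25.6° / cos φ.
Areal scale = h·k = 1 × cos φ₀ / cos φ; at 63.6°, h = 1.000, k = 2.028, so h·k = 2.028.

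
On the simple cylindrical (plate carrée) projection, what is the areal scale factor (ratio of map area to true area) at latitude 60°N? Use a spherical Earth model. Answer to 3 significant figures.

2.00

For the equirectangular projection with φ₀ = 0 (plate carrée), h = 1 along meridians and k = sec φ along parallels.
Areal scale = h·k = 1 × sec φ; at 60°, h = 1.000, k = 2.000, so h·k = 2.000.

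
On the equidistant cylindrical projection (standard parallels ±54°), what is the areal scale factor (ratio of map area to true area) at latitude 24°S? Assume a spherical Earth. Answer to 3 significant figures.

0.643

In the equirectangular projection with standard parallel φ₀ = 54° (x = Rλ cos φ₀, y = Rφ), meridians are true-scale (h = 1) and the parallel scale is k = cos φ₀ / cos φ.
Areal scale = h·k = 1 × cos φ₀ / cos φ; at 24°, h = 1.000, k = 0.6434, so h·k = 0.6434.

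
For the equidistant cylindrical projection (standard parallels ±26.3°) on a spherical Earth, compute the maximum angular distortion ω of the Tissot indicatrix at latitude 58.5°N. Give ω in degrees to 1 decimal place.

30.6°

With standard parallel φ₀ = 26.3°, the equirectangular projection gives x = Rλ cos φ₀, y = Rφ, so h = 1 and k = cos 26.3° / cos φ.
At 58.5°: h = 1.000, k = 1.716; principal scales a = 1.716, b = 1.000.
sin(ω/2) = (a − b)/(a + b) = 0.7158/2.716 = 0.2636, so ω = 2 arcsin(0.2636) ≈ 30.6°.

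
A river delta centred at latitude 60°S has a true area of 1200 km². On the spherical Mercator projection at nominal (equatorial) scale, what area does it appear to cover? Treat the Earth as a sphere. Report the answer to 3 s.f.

4800 km²

The Mercator projection is conformal; its linear scale factor is the same in every direction and equals sec φ = 1/cos φ.
Areal scale = k² = sec²φ = 1/cos²(60°) = 1/0.5000² = 4.000.
Apparent area = 1200 × 4.000 ≈ 4800 km².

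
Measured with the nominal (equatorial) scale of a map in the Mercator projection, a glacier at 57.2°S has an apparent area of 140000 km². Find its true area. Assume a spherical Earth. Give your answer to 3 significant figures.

Mercator is conformal, so the point scale is isotropic: h = k = sec φ = 1/cos φ.
Areal scale = k² = sec²φ = 1/cos²(57.2°) = 1/0.5417² = 3.408.
True area = apparent / (areal scale) = 140000 / 3.408 ≈ 41100 km².

41100 km²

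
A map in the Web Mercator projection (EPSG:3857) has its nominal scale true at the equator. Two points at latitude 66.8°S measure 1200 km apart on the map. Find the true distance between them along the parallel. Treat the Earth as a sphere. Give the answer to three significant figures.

Mercator is conformal, so the point scale is isotropic: h = k = sec φ = 1/cos φ.
Along the parallel at 66.8°, map distances are exaggerated by k = sec 66.8° = 2.538.
True distance = 1200 / 2.538 = 1200 × cos 66.8° ≈ 473 km.

473 km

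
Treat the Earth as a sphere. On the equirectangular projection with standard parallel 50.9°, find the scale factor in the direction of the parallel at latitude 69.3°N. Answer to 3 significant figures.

The equidistant cylindrical projection with φ₀ = 50.9° has h = 1 (meridians true) and k = cos φ₀ / cos φ along parallels.
k = cos 50.9° / cos 69.3° = 0.6307/0.3535 = 1.784.

1.78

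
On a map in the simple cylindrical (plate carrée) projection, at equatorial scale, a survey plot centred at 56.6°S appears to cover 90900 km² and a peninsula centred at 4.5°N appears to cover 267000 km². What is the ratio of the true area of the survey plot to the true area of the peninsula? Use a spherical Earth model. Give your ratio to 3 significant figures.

Plate carrée has h = 1 and k = sec φ, giving areal scale sec φ; true area = (apparent area) · cos φ.
True area of survey plot: 90900 × cos(56.6°) = 90900 × 0.5505 = 50040 km².
True area of peninsula: 267000 × cos(4.5°) = 267000 × 0.9969 = 266200 km².
Ratio = 50040 / 266200 ≈ 0.188.

0.188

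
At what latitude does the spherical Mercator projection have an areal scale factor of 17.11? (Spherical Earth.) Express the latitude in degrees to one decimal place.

Mercator areal scale is sec²φ.
sec²φ = 17.11  ⇒  cos²φ = 0.05845  ⇒  cos φ = 0.2418.
φ = arccos(0.2418) ≈ 76.0°.

76.0°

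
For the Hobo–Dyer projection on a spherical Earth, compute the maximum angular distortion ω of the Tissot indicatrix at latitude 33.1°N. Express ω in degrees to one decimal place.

The Hobo–Dyer projection is cylindrical equal-area with φ₀ = 37.5°. Cylindrical equal-area (φ₀ = 37.5°): h = cos φ / cos 37.5° along meridians, k = cos 37.5° / cos φ along parallels; h·k = 1.
At 33.1°: h = 1.056, k = 0.9470; principal scales a = 1.056, b = 0.9470.
sin(ω/2) = (a − b)/(a + b) = 0.1089/2.003 = 0.05436, so ω = 2 arcsin(0.05436) ≈ 6.2°.

6.2°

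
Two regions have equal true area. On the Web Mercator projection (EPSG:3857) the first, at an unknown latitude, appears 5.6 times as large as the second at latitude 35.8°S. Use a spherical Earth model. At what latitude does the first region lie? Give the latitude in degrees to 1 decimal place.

For equal true areas on Mercator, apparent areas scale as sec²φ, so the ratio is cos²φ₂ / cos²φ₁.
cos²φ₂ / cos²φ₁ = 5.6  ⇒  cos φ₁ = cos 35.8° / √5.6 = 0.8111/2.366 = 0.3427.
φ₁ = arccos(0.3427) ≈ 70.0°.

70.0°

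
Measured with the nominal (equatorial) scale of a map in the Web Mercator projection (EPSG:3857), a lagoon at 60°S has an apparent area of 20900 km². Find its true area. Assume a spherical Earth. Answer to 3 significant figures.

5230 km²

For Mercator, h = k = sec φ (a conformal cylindrical projection has a single point scale, 1/cos φ).
Areal scale = k² = sec²φ = 1/cos²(60°) = 1/0.5000² = 4.000.
True area = apparent / (areal scale) = 20900 / 4.000 ≈ 5230 km².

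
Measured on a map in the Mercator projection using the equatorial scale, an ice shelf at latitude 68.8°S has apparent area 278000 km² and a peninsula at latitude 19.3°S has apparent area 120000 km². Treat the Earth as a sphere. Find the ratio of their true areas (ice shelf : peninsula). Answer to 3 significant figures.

0.340

On Mercator the areal scale is sec²φ, so true area = apparent × cos²φ.
True area of ice shelf: 278000 × cos²(68.8°) = 278000 × 0.1308 = 36350 km².
True area of peninsula: 120000 × cos²(19.3°) = 120000 × 0.8908 = 106900 km².
Ratio = 36350 / 106900 ≈ 0.340.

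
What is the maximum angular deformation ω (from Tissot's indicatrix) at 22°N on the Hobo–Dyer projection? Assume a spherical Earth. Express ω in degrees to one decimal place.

Hobo–Dyer is a cylindrical equal-area projection with standard parallels at ±37.5°. A cylindrical equal-area projection with standard parallel φ₀ has meridian scale h = cos φ / cos φ₀ and parallel scale k = cos φ₀ / cos φ (so areas are preserved, h·k = 1).
At 22°: h = 1.169, k = 0.8557; principal scales a = 1.169, b = 0.8557.
sin(ω/2) = (a − b)/(a + b) = 0.3130/2.024 = 0.1546, so ω = 2 arcsin(0.1546) ≈ 17.8°.

17.8°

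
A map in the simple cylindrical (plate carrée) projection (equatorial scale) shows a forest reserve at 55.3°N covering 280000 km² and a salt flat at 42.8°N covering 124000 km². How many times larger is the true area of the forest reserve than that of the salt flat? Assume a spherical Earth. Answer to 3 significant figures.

1.75

On the plate carrée, areal scale = h·k = 1 × sec φ, so true area = apparent × cos φ.
True area of forest reserve: 280000 × cos(55.3°) = 280000 × 0.5693 = 159400 km².
True area of salt flat: 124000 × cos(42.8°) = 124000 × 0.7337 = 90980 km².
Ratio = 159400 / 90980 ≈ 1.75.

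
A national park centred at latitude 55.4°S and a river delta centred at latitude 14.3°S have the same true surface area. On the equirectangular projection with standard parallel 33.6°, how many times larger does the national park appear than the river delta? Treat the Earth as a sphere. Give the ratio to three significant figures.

With standard parallel φ₀ = 33.6°, the equirectangular projection gives x = Rλ cos φ₀, y = Rφ, so h = 1 and k = cos 33.6° / cos φ.
Areal scale at 55.4°: h·k = 1.000 × 1.467 = 1.467.
Areal scale at 14.3°: h·k = 1.000 × 0.8596 = 0.8596.
Ratio = 1.467/0.8596 ≈ 1.71.

1.71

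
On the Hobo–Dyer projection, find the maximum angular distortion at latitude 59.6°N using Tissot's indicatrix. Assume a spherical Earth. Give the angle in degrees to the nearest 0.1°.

Hobo–Dyer is a cylindrical equal-area projection with standard parallels at ±37.5°. Cylindrical equal-area (φ₀ = 37.5°): h = cos φ / cos 37.5° along meridians, k = cos 37.5° / cos φ along parallels; h·k = 1.
At 59.6°: h = 0.6378, k = 1.568; principal scales a = 1.568, b = 0.6378.
sin(ω/2) = (a − b)/(a + b) = 0.9299/2.206 = 0.4216, so ω = 2 arcsin(0.4216) ≈ 49.9°.

49.9°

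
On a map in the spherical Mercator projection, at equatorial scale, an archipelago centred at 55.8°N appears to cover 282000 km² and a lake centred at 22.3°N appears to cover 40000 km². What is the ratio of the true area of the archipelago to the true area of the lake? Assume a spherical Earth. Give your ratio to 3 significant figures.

Mercator's areal exaggeration is sec²φ; hence true area = (apparent area) · cos²φ.
True area of archipelago: 282000 × cos²(55.8°) = 282000 × 0.3159 = 89090 km².
True area of lake: 40000 × cos²(22.3°) = 40000 × 0.8560 = 34240 km².
Ratio = 89090 / 34240 ≈ 2.60.

2.60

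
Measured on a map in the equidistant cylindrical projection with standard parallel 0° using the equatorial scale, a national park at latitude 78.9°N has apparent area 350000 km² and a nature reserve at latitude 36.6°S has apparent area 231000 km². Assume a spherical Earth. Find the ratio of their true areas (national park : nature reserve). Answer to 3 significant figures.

0.363

On the plate carrée, areal scale = h·k = 1 × sec φ, so true area = apparent × cos φ.
True area of national park: 350000 × cos(78.9°) = 350000 × 0.1925 = 67380 km².
True area of nature reserve: 231000 × cos(36.6°) = 231000 × 0.8028 = 185500 km².
Ratio = 67380 / 185500 ≈ 0.363.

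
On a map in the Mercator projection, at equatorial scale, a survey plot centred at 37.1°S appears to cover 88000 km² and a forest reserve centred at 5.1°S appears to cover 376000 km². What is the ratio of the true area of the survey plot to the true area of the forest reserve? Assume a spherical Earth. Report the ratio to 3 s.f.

On Mercator the areal scale is sec²φ, so true area = apparent × cos²φ.
True area of survey plot: 88000 × cos²(37.1°) = 88000 × 0.6361 = 55980 km².
True area of forest reserve: 376000 × cos²(5.1°) = 376000 × 0.9921 = 373000 km².
Ratio = 55980 / 373000 ≈ 0.150.

0.150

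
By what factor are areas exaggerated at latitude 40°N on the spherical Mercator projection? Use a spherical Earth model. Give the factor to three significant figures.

For Mercator, h = k = sec φ (a conformal cylindrical projection has a single point scale, 1/cos φ).
Areal scale = k² = sec²φ = 1/cos²(40°) = 1/0.7660² = 1.704.

1.70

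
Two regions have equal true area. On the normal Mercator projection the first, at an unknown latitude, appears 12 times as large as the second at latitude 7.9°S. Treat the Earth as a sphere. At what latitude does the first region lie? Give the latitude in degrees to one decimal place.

73.4°

Mercator areal scale is sec²φ, so apparent-area ratio = sec²φ₁ / sec²φ₂ = cos²φ₂ / cos²φ₁.
cos²φ₂ / cos²φ₁ = 12  ⇒  cos φ₁ = cos 7.9° / √12 = 0.9905/3.464 = 0.2859.
φ₁ = arccos(0.2859) ≈ 73.4°.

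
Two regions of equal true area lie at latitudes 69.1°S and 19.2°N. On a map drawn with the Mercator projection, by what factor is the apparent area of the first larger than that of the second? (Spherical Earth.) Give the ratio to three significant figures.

7.01

Mercator is conformal with k = sec φ, so areal scale = k² = sec²φ.
At 69.1°: sec²(69.1°) = 1/0.3567² = 7.858.
At 19.2°: sec²(19.2°) = 1/0.9444² = 1.121.
Ratio = 7.858/1.121 = cos²(19.2°)/cos²(69.1°) ≈ 7.01.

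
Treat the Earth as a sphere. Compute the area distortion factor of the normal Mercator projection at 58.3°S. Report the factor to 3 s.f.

3.62

For Mercator, h = k = sec φ (a conformal cylindrical projection has a single point scale, 1/cos φ).
Areal scale = k² = sec²φ = 1/cos²(58.3°) = 1/0.5255² = 3.622.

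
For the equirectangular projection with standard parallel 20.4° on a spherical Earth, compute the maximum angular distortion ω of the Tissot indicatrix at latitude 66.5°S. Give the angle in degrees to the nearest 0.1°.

47.5°

With standard parallel φ₀ = 20.4°, the equirectangular projection gives x = Rλ cos φ₀, y = Rφ, so h = 1 and k = cos 20.4° / cos φ.
At 66.5°: h = 1.000, k = 2.351; principal scales a = 2.351, b = 1.000.
sin(ω/2) = (a − b)/(a + b) = 1.351/3.351 = 0.4031, so ω = 2 arcsin(0.4031) ≈ 47.5°.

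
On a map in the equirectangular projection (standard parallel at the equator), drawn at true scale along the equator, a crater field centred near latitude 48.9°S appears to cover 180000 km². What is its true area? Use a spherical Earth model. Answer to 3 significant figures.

For the equirectangular projection with φ₀ = 0 (plate carrée), h = 1 along meridians and k = sec φ along parallels.
Areal scale = h·k = 1 × sec φ; at 48.9°, h = 1.000, k = 1.521, so h·k = 1.521.
True area = apparent / (areal scale) = 180000 / 1.521 ≈ 118000 km².

118000 km²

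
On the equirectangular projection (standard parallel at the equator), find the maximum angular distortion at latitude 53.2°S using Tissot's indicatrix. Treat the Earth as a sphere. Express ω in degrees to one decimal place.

For the equirectangular projection with φ₀ = 0 (plate carrée), h = 1 along meridians and k = sec φ along parallels.
At 53.2°: h = 1.000, k = 1.669; principal scales a = 1.669, b = 1.000.
sin(ω/2) = (a − b)/(a + b) = 0.6694/2.669 = 0.2508, so ω = 2 arcsin(0.2508) ≈ 29.0°.

29.0°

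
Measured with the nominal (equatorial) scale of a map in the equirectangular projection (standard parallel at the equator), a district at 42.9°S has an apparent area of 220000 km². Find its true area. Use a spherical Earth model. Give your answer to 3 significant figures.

161000 km²

Plate carrée maps x = Rλ, y = Rφ. The meridian scale is h = 1 and the parallel scale is k = 1/cos φ = sec φ.
Areal scale = h·k = 1 × sec φ; at 42.9°, h = 1.000, k = 1.365, so h·k = 1.365.
True area = apparent / (areal scale) = 220000 / 1.365 ≈ 161000 km².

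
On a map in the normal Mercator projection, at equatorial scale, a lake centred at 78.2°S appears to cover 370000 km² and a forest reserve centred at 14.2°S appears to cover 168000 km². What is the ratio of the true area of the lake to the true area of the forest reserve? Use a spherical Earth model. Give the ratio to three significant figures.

0.0980

On Mercator the areal scale is sec²φ, so true area = apparent × cos²φ.
True area of lake: 370000 × cos²(78.2°) = 370000 × 0.04182 = 15470 km².
True area of forest reserve: 168000 × cos²(14.2°) = 168000 × 0.9398 = 157900 km².
Ratio = 15470 / 157900 ≈ 0.0980.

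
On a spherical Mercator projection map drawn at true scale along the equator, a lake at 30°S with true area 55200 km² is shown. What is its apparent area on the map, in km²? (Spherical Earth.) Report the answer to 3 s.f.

For Mercator, h = k = sec φ (a conformal cylindrical projection has a single point scale, 1/cos φ).
Areal scale = k² = sec²φ = 1/cos²(30°) = 1/0.8660² = 1.333.
Apparent area = 55200 × 1.333 ≈ 73600 km².

73600 km²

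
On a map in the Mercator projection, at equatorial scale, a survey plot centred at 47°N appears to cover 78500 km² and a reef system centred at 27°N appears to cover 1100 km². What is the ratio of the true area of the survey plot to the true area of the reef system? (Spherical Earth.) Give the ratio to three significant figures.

41.8

Since Mercator area scale is 1/cos²φ, the true area equals the apparent area multiplied by cos²φ.
True area of survey plot: 78500 × cos²(47°) = 78500 × 0.4651 = 36510 km².
True area of reef system: 1100 × cos²(27°) = 1100 × 0.7939 = 873.3 km².
Ratio = 36510 / 873.3 ≈ 41.8.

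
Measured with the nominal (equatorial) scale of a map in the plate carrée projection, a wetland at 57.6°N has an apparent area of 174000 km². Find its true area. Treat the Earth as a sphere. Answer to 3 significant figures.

For the equirectangular projection with φ₀ = 0 (plate carrée), h = 1 along meridians and k = sec φ along parallels.
Areal scale = h·k = 1 × sec φ; at 57.6°, h = 1.000, k = 1.866, so h·k = 1.866.
True area = apparent / (areal scale) = 174000 / 1.866 ≈ 93200 km².

93200 km²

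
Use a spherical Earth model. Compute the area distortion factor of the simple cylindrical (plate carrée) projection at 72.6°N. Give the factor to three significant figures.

3.34

Plate carrée maps x = Rλ, y = Rφ. The meridian scale is h = 1 and the parallel scale is k = 1/cos φ = sec φ.
Areal scale = h·k = 1 × sec φ; at 72.6°, h = 1.000, k = 3.344, so h·k = 3.344.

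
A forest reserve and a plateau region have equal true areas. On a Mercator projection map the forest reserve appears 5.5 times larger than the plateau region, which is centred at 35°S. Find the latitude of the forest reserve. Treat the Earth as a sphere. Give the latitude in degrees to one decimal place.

69.6°

For equal true areas on Mercator, apparent areas scale as sec²φ, so the ratio is cos²φ₂ / cos²φ₁.
cos²φ₂ / cos²φ₁ = 5.5  ⇒  cos φ₁ = cos 35° / √5.5 = 0.8192/2.345 = 0.3493.
φ₁ = arccos(0.3493) ≈ 69.6°.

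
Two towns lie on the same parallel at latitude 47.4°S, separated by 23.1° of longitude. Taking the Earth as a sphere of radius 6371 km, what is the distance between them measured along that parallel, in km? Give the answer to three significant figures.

1740 km

Arc length along a parallel = R cos φ · Δλ (with Δλ in radians).
= 6371 × cos 47.4° × (23.1° × π/180) = 6371 × 0.6769 × 0.4032 ≈ 1740 km.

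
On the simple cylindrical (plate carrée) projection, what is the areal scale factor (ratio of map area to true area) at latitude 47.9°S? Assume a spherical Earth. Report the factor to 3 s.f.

1.49

For the equirectangular projection with φ₀ = 0 (plate carrée), h = 1 along meridians and k = sec φ along parallels.
Areal scale = h·k = 1 × sec φ; at 47.9°, h = 1.000, k = 1.492, so h·k = 1.492.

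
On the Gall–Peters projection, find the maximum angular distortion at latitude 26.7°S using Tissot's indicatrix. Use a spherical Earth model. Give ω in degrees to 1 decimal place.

The Gall–Peters projection is cylindrical equal-area with φ₀ = 45°. For cylindrical equal-area with standard parallel φ₀, h = cos φ / cos φ₀ and k = cos φ₀ / cos φ, so h·k = 1.
At 26.7°: h = 1.263, k = 0.7915; principal scales a = 1.263, b = 0.7915.
sin(ω/2) = (a − b)/(a + b) = 0.4719/2.055 = 0.2297, so ω = 2 arcsin(0.2297) ≈ 26.6°.

26.6°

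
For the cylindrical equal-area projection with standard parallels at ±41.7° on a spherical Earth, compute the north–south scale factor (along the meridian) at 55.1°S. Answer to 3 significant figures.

0.766

For cylindrical equal-area with standard parallel φ₀, h = cos φ / cos φ₀ and k = cos φ₀ / cos φ, so h·k = 1.
h = cos 55.1° / cos 41.7° = 0.5721/0.7466 = 0.7663.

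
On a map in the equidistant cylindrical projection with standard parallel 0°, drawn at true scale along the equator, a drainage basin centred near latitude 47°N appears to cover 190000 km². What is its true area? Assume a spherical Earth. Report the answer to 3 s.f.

130000 km²

For the equirectangular projection with φ₀ = 0 (plate carrée), h = 1 along meridians and k = sec φ along parallels.
Areal scale = h·k = 1 × sec φ; at 47°, h = 1.000, k = 1.466, so h·k = 1.466.
True area = apparent / (areal scale) = 190000 / 1.466 ≈ 130000 km².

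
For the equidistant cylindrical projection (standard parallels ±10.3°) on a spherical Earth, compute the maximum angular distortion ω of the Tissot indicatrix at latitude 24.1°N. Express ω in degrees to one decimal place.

4.3°

With standard parallel φ₀ = 10.3°, the equirectangular projection gives x = Rλ cos φ₀, y = Rφ, so h = 1 and k = cos 10.3° / cos φ.
At 24.1°: h = 1.000, k = 1.078; principal scales a = 1.078, b = 1.000.
sin(ω/2) = (a − b)/(a + b) = 0.07784/2.078 = 0.03746, so ω = 2 arcsin(0.03746) ≈ 4.3°.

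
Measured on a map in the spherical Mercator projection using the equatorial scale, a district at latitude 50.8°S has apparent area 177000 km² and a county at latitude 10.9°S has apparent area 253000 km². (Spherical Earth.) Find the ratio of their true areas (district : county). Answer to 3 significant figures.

0.290

Since Mercator area scale is 1/cos²φ, the true area equals the apparent area multiplied by cos²φ.
True area of district: 177000 × cos²(50.8°) = 177000 × 0.3995 = 70700 km².
True area of county: 253000 × cos²(10.9°) = 253000 × 0.9642 = 244000 km².
Ratio = 70700 / 244000 ≈ 0.290.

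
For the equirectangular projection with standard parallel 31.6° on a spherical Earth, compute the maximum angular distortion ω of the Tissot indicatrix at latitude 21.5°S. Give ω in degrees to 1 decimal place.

5.1°

The equidistant cylindrical projection with φ₀ = 31.6° has h = 1 (meridians true) and k = cos φ₀ / cos φ along parallels.
At 21.5°: h = 1.000, k = 0.9154; principal scales a = 1.000, b = 0.9154.
sin(ω/2) = (a − b)/(a + b) = 0.08458/1.915 = 0.04416, so ω = 2 arcsin(0.04416) ≈ 5.1°.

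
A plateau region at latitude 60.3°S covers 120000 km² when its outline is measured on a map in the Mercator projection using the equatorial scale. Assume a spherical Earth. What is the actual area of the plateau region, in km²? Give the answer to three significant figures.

Mercator is conformal, so the point scale is isotropic: h = k = sec φ = 1/cos φ.
Areal scale = k² = sec²φ = 1/cos²(60.3°) = 1/0.4955² = 4.074.
True area = apparent / (areal scale) = 120000 / 4.074 ≈ 29500 km².

29500 km²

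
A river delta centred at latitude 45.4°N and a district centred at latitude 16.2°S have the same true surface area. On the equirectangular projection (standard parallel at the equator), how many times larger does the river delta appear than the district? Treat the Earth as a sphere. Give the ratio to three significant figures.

In the plate carrée (x = Rλ, y = Rφ), meridians are true-scale (h = 1) and parallels are stretched by k = sec φ.
Areal scale at 45.4°: h·k = 1.000 × 1.424 = 1.424.
Areal scale at 16.2°: h·k = 1.000 × 1.041 = 1.041.
Ratio = 1.424/1.041 ≈ 1.37.

1.37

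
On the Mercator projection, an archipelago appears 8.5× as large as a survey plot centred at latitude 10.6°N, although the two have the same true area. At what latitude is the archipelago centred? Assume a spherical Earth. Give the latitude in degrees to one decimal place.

For equal true areas on Mercator, apparent areas scale as sec²φ, so the ratio is cos²φ₂ / cos²φ₁.
cos²φ₂ / cos²φ₁ = 8.5  ⇒  cos φ₁ = cos 10.6° / √8.5 = 0.9829/2.915 = 0.3371.
φ₁ = arccos(0.3371) ≈ 70.3°.

70.3°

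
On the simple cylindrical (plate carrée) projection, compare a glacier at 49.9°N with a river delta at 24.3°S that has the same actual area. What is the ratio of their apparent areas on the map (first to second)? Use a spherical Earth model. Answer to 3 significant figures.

1.41

Plate carrée maps x = Rλ, y = Rφ. The meridian scale is h = 1 and the parallel scale is k = 1/cos φ = sec φ.
Areal scale at 49.9°: h·k = 1.000 × 1.552 = 1.552.
Areal scale at 24.3°: h·k = 1.000 × 1.097 = 1.097.
Ratio = 1.552/1.097 ≈ 1.41.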